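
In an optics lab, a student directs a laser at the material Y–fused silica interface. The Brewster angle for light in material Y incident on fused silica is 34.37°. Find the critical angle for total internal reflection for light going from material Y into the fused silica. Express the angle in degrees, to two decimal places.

θ_c ≈ 43.15°

From Brewster, n₂/n₁ = tan θ_B = tan 34.37° = 0.6839.
Then sin θ_c = n₂/n₁ = 0.6839, so θ_c = arcsin 0.6839 = 43.15°.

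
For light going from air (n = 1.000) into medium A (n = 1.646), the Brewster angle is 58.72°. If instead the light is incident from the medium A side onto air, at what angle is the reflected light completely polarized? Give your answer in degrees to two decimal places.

θ_B' ≈ 31.28°

tan θ_B' = n₁/n₂ = 1/tan θ_B, so θ_B' = 90° − θ_B.
θ_B' = 90° − 58.72° = 31.28°.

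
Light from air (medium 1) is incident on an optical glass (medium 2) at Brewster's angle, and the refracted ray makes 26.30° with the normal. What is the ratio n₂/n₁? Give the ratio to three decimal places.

At Brewster incidence θ_B = 90° − θ_t = 90° − 26.30° = 63.70°.
tan θ_B = n₂/n₁, so n₂/n₁ = tan 63.70° = 2.023.

n₂/n₁ ≈ 2.023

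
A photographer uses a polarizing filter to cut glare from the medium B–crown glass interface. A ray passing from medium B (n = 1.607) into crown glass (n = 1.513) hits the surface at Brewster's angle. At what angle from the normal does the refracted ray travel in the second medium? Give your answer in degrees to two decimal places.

tan θ_B = n₂/n₁ = 1.513/1.607 = 0.9415, so θ_B = 43.27°.
The refracted ray is perpendicular to the reflected ray, so θ_t = 90° − θ_B = 46.73°.

θ_t ≈ 46.73°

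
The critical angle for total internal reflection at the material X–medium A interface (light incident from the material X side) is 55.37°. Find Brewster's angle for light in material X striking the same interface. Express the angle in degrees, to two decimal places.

At the critical angle sin θ_c = n₂/n₁, giving n₂/n₁ = sin 55.37° = 0.8228.
Then tan θ_B = n₂/n₁ = 0.8228, so θ_B = arctan 0.8228 = 39.45°.

θ_B ≈ 39.45°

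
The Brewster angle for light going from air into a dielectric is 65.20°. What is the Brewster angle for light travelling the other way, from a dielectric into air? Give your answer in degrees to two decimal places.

Reversing the direction swaps n₁ and n₂, so tan θ_B' = 1/tan θ_B and θ_B' = 90° − θ_B.
Hence θ_B' = 90° − 65.20° = 24.80°.

θ_B' ≈ 24.80°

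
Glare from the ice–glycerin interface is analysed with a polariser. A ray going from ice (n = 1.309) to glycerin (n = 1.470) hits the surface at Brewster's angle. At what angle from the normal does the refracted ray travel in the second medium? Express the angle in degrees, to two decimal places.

θ_t ≈ 41.68°

θ_B = arctan(n₂/n₁) = arctan(1.470/1.309) = 48.32°.
At Brewster's angle the reflected and refracted rays are perpendicular, so θ_t = 90° − θ_B = 90° − 48.32° = 41.68°.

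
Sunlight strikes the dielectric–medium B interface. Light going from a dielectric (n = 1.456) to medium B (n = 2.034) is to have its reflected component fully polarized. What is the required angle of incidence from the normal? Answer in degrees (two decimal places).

θ_B ≈ 54.40°

tan θ_B = n₂/n₁ = 2.034/1.456 = 1.3970.
So θ_B = arctan 1.3970 = 54.40°.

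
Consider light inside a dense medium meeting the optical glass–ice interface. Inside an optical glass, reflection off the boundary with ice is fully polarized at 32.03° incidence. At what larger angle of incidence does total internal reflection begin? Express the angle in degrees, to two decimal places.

n₂/n₁ = tan 32.03° = 0.6256; the critical angle satisfies sin θ_c = n₂/n₁.
θ_c = arcsin(0.6256) = 38.73°.

θ_c ≈ 38.73°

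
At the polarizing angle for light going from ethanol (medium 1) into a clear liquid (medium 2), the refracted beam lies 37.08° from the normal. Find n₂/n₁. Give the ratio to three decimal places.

At Brewster incidence θ_B = 90° − θ_t = 90° − 37.08° = 52.92°.
Then n₂/n₁ = tan θ_B = tan 52.92° = 1.323.

n₂/n₁ ≈ 1.323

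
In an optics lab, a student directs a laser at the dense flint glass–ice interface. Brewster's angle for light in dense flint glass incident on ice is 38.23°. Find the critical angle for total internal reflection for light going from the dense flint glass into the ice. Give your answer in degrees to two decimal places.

tan θ_B = n₂/n₁ = tan 38.23° = 0.7878.
Total internal reflection: sin θ_c = n₂/n₁ = 0.7878.
θ_c = arcsin(0.7878) = 51.98°.

θ_c ≈ 51.98°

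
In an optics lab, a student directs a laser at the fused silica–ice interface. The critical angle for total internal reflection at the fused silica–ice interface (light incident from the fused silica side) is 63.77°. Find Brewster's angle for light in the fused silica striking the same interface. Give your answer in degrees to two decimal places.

θ_B ≈ 41.89°

sin θ_c = n₂/n₁, so n₂/n₁ = sin 63.77° = 0.8970.
Brewster: tan θ_B = n₂/n₁ = 0.8970.
θ_B = arctan(0.8970) = 41.89°.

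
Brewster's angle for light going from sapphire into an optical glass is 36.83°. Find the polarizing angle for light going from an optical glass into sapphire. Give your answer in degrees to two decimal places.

Reversing the direction swaps n₁ and n₂, so tan θ_B' = 1/tan θ_B and θ_B' = 90° − θ_B.
Hence θ_B' = 90° − 36.83° = 53.17°.

θ_B' ≈ 53.17°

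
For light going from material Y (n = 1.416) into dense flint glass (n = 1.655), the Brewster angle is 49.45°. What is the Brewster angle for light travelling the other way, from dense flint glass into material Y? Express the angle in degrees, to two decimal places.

tan θ_B' = n₁/n₂ = 1/tan θ_B, so θ_B' = 90° − θ_B.
θ_B' = 90° − 49.45° = 40.55°.

θ_B' ≈ 40.55°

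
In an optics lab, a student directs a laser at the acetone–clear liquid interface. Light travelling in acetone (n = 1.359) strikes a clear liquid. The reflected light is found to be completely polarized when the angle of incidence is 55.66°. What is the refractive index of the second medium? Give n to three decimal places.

n ≈ 1.989

Full polarization of the reflected beam means tan θ_B = n₂/n₁, where n₁ is the incident medium (acetone).
n₂ = n₁ tan θ_B = 1.359 × tan 55.66° = 1.989.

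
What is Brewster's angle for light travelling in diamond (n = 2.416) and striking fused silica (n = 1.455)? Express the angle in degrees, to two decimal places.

Here n₂/n₁ = 1.455/2.416 = 0.6022, and Brewster's law gives tan θ_B = n₂/n₁.
So θ_B = arctan 0.6022 = 31.06°.

θ_B ≈ 31.06°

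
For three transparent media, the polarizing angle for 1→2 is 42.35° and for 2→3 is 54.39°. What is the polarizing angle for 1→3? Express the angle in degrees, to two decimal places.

θ_B ≈ 51.84°

Each Brewster angle gives a ratio: n₂/n₁ = tan 42.35° = 0.9115, n₃/n₂ = tan 54.39° = 1.3963.
Multiplying, n₃/n₁ = 0.9115 × 1.3963 = 1.2727, and θ_B(1→3) = arctan 1.2727 = 51.84°.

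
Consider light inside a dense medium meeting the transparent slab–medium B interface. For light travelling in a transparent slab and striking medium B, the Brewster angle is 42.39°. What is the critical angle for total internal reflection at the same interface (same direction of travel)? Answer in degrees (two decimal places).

θ_c ≈ 65.90°

n₂/n₁ = tan 42.39° = 0.9128; the critical angle satisfies sin θ_c = n₂/n₁.
θ_c = arcsin(0.9128) = 65.90°.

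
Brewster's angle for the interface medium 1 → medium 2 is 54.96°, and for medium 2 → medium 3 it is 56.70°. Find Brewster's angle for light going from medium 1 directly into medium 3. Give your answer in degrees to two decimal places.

tan θ_B(1→2) = n₂/n₁ = tan 54.96° = 1.4260.
tan θ_B(2→3) = n₃/n₂ = tan 56.70° = 1.5224.
n₃/n₁ = 2.1709. Then tan θ_B(1→3) = n₃/n₁, so θ_B(1→3) = arctan(2.1709) = 65.27°.

θ_B ≈ 65.27°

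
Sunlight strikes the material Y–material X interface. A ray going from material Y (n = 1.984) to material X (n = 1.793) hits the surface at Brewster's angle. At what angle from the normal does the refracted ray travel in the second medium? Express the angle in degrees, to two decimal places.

θ_t ≈ 47.89°

tan θ_B = n₂/n₁ = 1.793/1.984 = 0.9037, so θ_B = 42.11°.
The refracted ray is perpendicular to the reflected ray, so θ_t = 90° − θ_B = 47.89°.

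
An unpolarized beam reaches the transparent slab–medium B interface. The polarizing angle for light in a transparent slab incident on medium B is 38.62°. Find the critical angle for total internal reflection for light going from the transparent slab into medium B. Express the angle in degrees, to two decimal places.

θ_c ≈ 53.02°

From Brewster, n₂/n₁ = tan θ_B = tan 38.62° = 0.7989.
Then sin θ_c = n₂/n₁ = 0.7989, so θ_c = arcsin 0.7989 = 53.02°.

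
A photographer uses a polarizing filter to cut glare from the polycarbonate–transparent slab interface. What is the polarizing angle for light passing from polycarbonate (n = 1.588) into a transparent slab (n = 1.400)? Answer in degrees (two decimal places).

θ_B ≈ 41.40°

Here n₂/n₁ = 1.400/1.588 = 0.8816, and Brewster's law gives tan θ_B = n₂/n₁.
So θ_B = arctan 0.8816 = 41.40°.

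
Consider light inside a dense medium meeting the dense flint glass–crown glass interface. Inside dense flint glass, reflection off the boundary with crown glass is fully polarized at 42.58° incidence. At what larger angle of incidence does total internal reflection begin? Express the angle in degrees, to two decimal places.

n₂/n₁ = tan 42.58° = 0.9189; the critical angle satisfies sin θ_c = n₂/n₁.
θ_c = arcsin(0.9189) = 66.77°.

θ_c ≈ 66.77°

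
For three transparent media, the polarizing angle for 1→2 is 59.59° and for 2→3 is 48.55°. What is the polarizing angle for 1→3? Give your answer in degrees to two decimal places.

θ_B ≈ 62.60°

Each Brewster angle gives a ratio: n₂/n₁ = tan 59.59° = 1.7038, n₃/n₂ = tan 48.55° = 1.1323.
n₃/n₁ = 1.9292. Then tan θ_B(1→3) = n₃/n₁, so θ_B(1→3) = arctan(1.9292) = 62.60°.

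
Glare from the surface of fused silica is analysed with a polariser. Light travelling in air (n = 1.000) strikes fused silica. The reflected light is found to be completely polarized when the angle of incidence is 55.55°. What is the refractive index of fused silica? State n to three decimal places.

Full polarization of the reflected beam means tan θ_B = n₂/n₁, where n₁ is the incident medium (air).
n₂ = n₁ tan θ_B = 1.000 × tan 55.55° = 1.458.

n ≈ 1.458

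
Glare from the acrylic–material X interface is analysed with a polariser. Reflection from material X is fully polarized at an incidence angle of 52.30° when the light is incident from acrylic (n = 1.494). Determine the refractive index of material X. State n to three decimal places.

Brewster's law: tan θ_B = n₂/n₁ (light incident in acrylic, refracted into material X).
n₂ = n₁ tan θ_B = 1.494 × tan 52.30° = 1.933.

n ≈ 1.933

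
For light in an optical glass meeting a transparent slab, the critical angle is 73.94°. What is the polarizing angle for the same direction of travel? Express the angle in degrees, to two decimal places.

θ_B ≈ 43.86°

n₂/n₁ = sin θ_c = sin 73.94° = 0.9610.
tan θ_B equals the same ratio, so θ_B = arctan(0.9610) = 43.86°.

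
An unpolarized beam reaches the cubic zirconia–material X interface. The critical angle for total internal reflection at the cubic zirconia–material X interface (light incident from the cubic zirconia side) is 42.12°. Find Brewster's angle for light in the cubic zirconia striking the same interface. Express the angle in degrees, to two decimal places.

n₂/n₁ = sin θ_c = sin 42.12° = 0.6707.
tan θ_B equals the same ratio, so θ_B = arctan(0.6707) = 33.85°.

θ_B ≈ 33.85°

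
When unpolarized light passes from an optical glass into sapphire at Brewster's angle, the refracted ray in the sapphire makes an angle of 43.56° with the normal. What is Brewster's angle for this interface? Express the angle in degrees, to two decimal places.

Brewster's condition makes the reflected and refracted beams perpendicular: θ_B + θ_t = 90°.
θ_B = 90° − 43.56° = 46.44°.

θ_B ≈ 46.44°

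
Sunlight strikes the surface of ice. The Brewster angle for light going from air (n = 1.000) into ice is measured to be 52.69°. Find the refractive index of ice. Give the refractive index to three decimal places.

n ≈ 1.312

Brewster's law: tan θ_B = n₂/n₁ (light incident in air, refracted into ice).
n₂ = n₁ tan θ_B = 1.000 × tan 52.69° = 1.312.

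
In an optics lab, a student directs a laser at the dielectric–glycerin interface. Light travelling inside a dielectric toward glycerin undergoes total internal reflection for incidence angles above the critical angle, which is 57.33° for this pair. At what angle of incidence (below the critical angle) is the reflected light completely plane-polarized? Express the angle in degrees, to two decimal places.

sin θ_c = n₂/n₁, so n₂/n₁ = sin 57.33° = 0.8418.
Brewster: tan θ_B = n₂/n₁ = 0.8418.
θ_B = arctan(0.8418) = 40.09°.

θ_B ≈ 40.09°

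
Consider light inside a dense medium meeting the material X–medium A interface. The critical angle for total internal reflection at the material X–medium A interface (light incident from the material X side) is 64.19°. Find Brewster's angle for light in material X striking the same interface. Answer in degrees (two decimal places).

θ_B ≈ 41.99°

At the critical angle sin θ_c = n₂/n₁, giving n₂/n₁ = sin 64.19° = 0.9002.
Then tan θ_B = n₂/n₁ = 0.9002, so θ_B = arctan 0.9002 = 41.99°.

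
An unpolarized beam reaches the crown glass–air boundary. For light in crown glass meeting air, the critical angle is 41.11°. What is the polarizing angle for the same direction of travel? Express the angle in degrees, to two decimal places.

sin θ_c = n₂/n₁, so n₂/n₁ = sin 41.11° = 0.6575.
Brewster: tan θ_B = n₂/n₁ = 0.6575.
θ_B = arctan(0.6575) = 33.33°.

θ_B ≈ 33.33°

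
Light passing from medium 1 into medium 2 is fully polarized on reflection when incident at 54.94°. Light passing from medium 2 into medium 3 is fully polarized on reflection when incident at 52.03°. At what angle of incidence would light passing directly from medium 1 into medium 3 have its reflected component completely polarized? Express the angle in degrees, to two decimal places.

θ_B ≈ 61.29°

tan θ_B(1→2) = n₂/n₁ = tan 54.94° = 1.4250.
tan θ_B(2→3) = n₃/n₂ = tan 52.03° = 1.2813.
n₃/n₁ = 1.8258. Then tan θ_B(1→3) = n₃/n₁, so θ_B(1→3) = arctan(1.8258) = 61.29°.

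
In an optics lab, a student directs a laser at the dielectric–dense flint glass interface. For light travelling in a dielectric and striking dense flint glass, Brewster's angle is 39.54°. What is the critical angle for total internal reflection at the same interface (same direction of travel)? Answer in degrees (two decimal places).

n₂/n₁ = tan 39.54° = 0.8255; the critical angle satisfies sin θ_c = n₂/n₁.
θ_c = arcsin(0.8255) = 55.64°.

θ_c ≈ 55.64°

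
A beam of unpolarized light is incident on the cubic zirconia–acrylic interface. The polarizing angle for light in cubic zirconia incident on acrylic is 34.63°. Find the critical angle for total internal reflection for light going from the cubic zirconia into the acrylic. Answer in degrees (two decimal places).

tan θ_B = n₂/n₁ = tan 34.63° = 0.6906.
Total internal reflection: sin θ_c = n₂/n₁ = 0.6906.
θ_c = arcsin(0.6906) = 43.68°.

θ_c ≈ 43.68°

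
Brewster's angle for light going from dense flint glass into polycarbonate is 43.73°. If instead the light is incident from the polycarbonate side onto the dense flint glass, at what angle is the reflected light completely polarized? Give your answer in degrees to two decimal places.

θ_B' ≈ 46.27°

tan θ_B' = n₁/n₂ = 1/tan θ_B, so θ_B' = 90° − θ_B.
θ_B' = 90° − 43.73° = 46.27°.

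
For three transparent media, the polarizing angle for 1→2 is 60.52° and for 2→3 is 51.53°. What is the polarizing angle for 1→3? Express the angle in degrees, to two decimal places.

θ_B ≈ 65.81°

tan θ_B(1→2) = n₂/n₁ = tan 60.52° = 1.7689.
tan θ_B(2→3) = n₃/n₂ = tan 51.53° = 1.2585.
So n₃/n₁ = (n₂/n₁)(n₃/n₂) = 1.7689 × 1.2585 = 2.2262.
θ_B(1→3) = arctan(2.2262) = 65.81°.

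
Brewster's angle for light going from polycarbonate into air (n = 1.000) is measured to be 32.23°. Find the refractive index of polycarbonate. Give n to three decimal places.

n ≈ 1.586

Full polarization of the reflected beam means tan θ_B = n₂/n₁, where n₁ is the incident medium (polycarbonate).
n₁ = n₂ / tan θ_B = 1.000 / tan 32.23° = 1.586.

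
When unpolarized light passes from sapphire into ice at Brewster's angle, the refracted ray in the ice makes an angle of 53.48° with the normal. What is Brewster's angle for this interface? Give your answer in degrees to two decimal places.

Since the reflected and refracted rays are at right angles at the polarizing angle, θ_B + θ_t = 90°.
θ_B = 90° − 53.48° = 36.52°.

θ_B ≈ 36.52°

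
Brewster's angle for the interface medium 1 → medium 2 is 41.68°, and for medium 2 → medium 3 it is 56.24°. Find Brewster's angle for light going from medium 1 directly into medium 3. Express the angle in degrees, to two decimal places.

θ_B ≈ 53.10°

Each Brewster angle gives a ratio: n₂/n₁ = tan 41.68° = 0.8903, n₃/n₂ = tan 56.24° = 1.4960.
Multiplying, n₃/n₁ = 0.8903 × 1.4960 = 1.3320, and θ_B(1→3) = arctan 1.3320 = 53.10°.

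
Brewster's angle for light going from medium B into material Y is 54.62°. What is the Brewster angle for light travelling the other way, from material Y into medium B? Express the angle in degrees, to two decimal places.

θ_B' ≈ 35.38°

tan θ_B' = n₁/n₂ = 1/tan θ_B, so θ_B' = 90° − θ_B.
θ_B' = 90° − 54.62° = 35.38°.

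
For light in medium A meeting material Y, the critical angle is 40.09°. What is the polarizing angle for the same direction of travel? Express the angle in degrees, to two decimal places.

n₂/n₁ = sin θ_c = sin 40.09° = 0.6440.
tan θ_B equals the same ratio, so θ_B = arctan(0.6440) = 32.78°.

θ_B ≈ 32.78°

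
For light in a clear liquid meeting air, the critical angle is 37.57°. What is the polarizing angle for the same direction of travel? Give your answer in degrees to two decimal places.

θ_B ≈ 31.37°

n₂/n₁ = sin θ_c = sin 37.57° = 0.6097.
tan θ_B equals the same ratio, so θ_B = arctan(0.6097) = 31.37°.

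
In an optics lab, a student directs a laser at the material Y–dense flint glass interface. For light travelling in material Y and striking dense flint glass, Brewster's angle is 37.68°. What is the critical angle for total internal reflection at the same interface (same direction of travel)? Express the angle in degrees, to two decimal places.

From Brewster, n₂/n₁ = tan θ_B = tan 37.68° = 0.7723.
Then sin θ_c = n₂/n₁ = 0.7723, so θ_c = arcsin 0.7723 = 50.56°.

θ_c ≈ 50.56°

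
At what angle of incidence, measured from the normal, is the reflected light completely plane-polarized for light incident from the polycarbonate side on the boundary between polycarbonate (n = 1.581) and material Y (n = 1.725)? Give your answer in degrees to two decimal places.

Brewster's condition: tan θ_B = n₂/n₁ = 1.725/1.581 = 1.0911.
θ_B = arctan(1.0911) = 47.49°.

θ_B ≈ 47.49°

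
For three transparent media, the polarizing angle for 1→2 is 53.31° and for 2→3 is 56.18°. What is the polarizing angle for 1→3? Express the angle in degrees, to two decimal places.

θ_B ≈ 63.47°

tan θ_B(1→2) = n₂/n₁ = tan 53.31° = 1.3421.
tan θ_B(2→3) = n₃/n₂ = tan 56.18° = 1.4927.
Multiplying, n₃/n₁ = 1.3421 × 1.4927 = 2.0033, and θ_B(1→3) = arctan 2.0033 = 63.47°.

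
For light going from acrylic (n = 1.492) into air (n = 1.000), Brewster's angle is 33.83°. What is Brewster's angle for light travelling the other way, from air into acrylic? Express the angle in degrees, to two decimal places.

θ_B' ≈ 56.17°

tan θ_B' = n₁/n₂ = 1/tan θ_B, so θ_B' = 90° − θ_B.
θ_B' = 90° − 33.83° = 56.17°.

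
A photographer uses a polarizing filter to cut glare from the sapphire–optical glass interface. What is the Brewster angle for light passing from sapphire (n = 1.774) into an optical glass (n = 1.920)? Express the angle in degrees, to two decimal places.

tan θ_B = n₂/n₁ = 1.920/1.774 = 1.0823.
θ_B = arctan(1.0823) = 47.26°.

θ_B ≈ 47.26°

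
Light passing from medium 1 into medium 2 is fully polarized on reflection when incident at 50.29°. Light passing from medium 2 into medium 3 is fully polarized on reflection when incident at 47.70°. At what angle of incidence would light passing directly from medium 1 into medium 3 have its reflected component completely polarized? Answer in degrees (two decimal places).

θ_B ≈ 52.92°

n₂/n₁ = tan 50.29° = 1.2041 and n₃/n₂ = tan 47.70° = 1.0990.
So n₃/n₁ = (n₂/n₁)(n₃/n₂) = 1.2041 × 1.0990 = 1.3233.
θ_B(1→3) = arctan(1.3233) = 52.92°.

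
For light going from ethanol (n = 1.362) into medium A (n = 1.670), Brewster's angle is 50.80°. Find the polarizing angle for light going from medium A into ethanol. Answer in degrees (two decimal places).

The two Brewster angles are complementary: θ_B' = 90° − θ_B = 90° − 50.80° = 39.20°.

θ_B' ≈ 39.20°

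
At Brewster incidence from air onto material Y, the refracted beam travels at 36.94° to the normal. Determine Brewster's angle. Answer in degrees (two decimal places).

Since the reflected and refracted rays are at right angles at the polarizing angle, θ_B + θ_t = 90°.
So θ_B = 90° − θ_t = 90° − 36.94° = 53.06°.

θ_B ≈ 53.06°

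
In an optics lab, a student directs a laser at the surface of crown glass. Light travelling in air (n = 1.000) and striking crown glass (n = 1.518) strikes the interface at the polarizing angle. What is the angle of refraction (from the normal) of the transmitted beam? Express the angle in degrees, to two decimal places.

θ_t ≈ 33.38°

θ_B = arctan(n₂/n₁) = arctan(1.518/1.000) = 56.62°.
At Brewster's angle the reflected and refracted rays are perpendicular, so θ_t = 90° − θ_B = 90° − 56.62° = 33.38°.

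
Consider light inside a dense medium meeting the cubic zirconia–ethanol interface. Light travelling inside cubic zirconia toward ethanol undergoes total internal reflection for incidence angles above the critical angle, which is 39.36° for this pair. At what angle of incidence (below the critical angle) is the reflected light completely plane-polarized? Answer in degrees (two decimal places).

θ_B ≈ 32.38°

At the critical angle sin θ_c = n₂/n₁, giving n₂/n₁ = sin 39.36° = 0.6342.
Then tan θ_B = n₂/n₁ = 0.6342, so θ_B = arctan 0.6342 = 32.38°.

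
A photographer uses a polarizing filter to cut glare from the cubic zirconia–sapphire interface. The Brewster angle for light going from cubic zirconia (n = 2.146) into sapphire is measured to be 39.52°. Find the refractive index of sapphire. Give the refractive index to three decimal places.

n ≈ 1.770

Brewster's law: tan θ_B = n₂/n₁ (light incident in cubic zirconia, refracted into sapphire).
n₂ = n₁ tan θ_B = 2.146 × tan 39.52° = 1.770.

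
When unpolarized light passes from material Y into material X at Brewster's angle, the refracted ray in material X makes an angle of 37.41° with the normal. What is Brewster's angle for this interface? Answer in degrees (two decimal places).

At Brewster's angle the reflected and refracted rays are perpendicular, so θ_B + θ_t = 90°.
θ_B = 90° − 37.41° = 52.59°.

θ_B ≈ 52.59°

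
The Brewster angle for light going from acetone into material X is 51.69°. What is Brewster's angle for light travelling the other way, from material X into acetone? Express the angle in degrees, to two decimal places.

θ_B' ≈ 38.31°

The two Brewster angles are complementary: θ_B' = 90° − θ_B = 90° − 51.69° = 38.31°.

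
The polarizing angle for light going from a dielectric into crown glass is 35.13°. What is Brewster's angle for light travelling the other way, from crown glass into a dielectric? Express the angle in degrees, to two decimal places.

θ_B' ≈ 54.87°

tan θ_B' = n₁/n₂ = 1/tan θ_B, so θ_B' = 90° − θ_B.
θ_B' = 90° − 35.13° = 54.87°.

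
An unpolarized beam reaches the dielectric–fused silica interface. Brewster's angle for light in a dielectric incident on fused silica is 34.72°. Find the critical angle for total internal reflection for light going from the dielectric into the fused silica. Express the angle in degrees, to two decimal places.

θ_c ≈ 43.86°

tan θ_B = n₂/n₁ = tan 34.72° = 0.6929.
Total internal reflection: sin θ_c = n₂/n₁ = 0.6929.
θ_c = arcsin(0.6929) = 43.86°.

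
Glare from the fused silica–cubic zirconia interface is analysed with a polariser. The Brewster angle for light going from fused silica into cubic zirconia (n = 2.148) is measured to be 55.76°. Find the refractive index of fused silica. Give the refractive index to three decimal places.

Full polarization of the reflected beam means tan θ_B = n₂/n₁, where n₁ is the incident medium (fused silica).
n₁ = n₂ / tan θ_B = 2.148 / tan 55.76° = 1.462.

n ≈ 1.462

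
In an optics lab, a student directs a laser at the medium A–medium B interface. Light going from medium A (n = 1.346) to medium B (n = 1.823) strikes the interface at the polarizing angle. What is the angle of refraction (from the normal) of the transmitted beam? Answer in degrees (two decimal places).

θ_t ≈ 36.44°

tan θ_B = n₂/n₁ = 1.823/1.346 = 1.3544, so θ_B = 53.56°.
At Brewster's angle the reflected and refracted rays are perpendicular, so θ_t = 90° − θ_B = 90° − 53.56° = 36.44°.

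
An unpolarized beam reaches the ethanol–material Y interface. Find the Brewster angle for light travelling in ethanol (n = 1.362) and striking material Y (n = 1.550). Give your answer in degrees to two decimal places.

θ_B ≈ 48.69°

Brewster's condition: tan θ_B = n₂/n₁ = 1.550/1.362 = 1.1380.
θ_B = arctan(1.1380) = 48.69°.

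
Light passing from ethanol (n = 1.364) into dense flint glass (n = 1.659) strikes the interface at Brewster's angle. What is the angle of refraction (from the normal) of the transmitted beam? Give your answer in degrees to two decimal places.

First find Brewster's angle: tan θ_B = 1.659/1.364 = 1.2163, giving θ_B = 50.57°.
Since θ_B + θ_t = 90° at Brewster incidence, θ_t = 90° − 50.57° = 39.43°.

θ_t ≈ 39.43°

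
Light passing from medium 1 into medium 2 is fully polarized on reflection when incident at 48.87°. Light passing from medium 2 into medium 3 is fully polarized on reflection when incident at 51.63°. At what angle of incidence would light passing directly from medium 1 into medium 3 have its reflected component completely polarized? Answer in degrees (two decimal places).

θ_B ≈ 55.34°

n₂/n₁ = tan 48.87° = 1.1451 and n₃/n₂ = tan 51.63° = 1.2630.
Multiplying, n₃/n₁ = 1.1451 × 1.2630 = 1.4463, and θ_B(1→3) = arctan 1.4463 = 55.34°.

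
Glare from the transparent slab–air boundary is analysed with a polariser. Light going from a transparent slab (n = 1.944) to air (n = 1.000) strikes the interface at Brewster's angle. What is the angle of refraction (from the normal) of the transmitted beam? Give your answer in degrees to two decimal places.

θ_t ≈ 62.78°

First find Brewster's angle: tan θ_B = 1.000/1.944 = 0.5144, giving θ_B = 27.22°.
The refracted ray is perpendicular to the reflected ray, so θ_t = 90° − θ_B = 62.78°.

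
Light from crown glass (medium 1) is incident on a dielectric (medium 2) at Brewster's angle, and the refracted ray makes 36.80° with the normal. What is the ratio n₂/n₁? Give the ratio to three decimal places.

n₂/n₁ ≈ 1.337

θ_B + θ_t = 90°, so θ_B = 90° − 36.80° = 53.20°.
tan θ_B = n₂/n₁, so n₂/n₁ = tan 53.20° = 1.337.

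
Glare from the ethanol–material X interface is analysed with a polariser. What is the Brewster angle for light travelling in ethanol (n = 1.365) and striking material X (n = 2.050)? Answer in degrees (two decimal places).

θ_B ≈ 56.34°

tan θ_B = n₂/n₁ = 2.050/1.365 = 1.5018.
θ_B = arctan(1.5018) = 56.34°.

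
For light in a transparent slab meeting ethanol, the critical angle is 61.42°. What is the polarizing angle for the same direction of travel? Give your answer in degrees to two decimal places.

At the critical angle sin θ_c = n₂/n₁, giving n₂/n₁ = sin 61.42° = 0.8782.
Then tan θ_B = n₂/n₁ = 0.8782, so θ_B = arctan 0.8782 = 41.29°.

θ_B ≈ 41.29°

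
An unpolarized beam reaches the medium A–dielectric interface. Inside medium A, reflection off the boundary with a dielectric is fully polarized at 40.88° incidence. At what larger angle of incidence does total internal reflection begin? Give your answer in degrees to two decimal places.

From Brewster, n₂/n₁ = tan θ_B = tan 40.88° = 0.8656.
Then sin θ_c = n₂/n₁ = 0.8656, so θ_c = arcsin 0.8656 = 59.95°.

θ_c ≈ 59.95°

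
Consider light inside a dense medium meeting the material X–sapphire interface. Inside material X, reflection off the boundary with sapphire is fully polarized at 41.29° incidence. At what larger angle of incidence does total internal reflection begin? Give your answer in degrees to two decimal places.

θ_c ≈ 61.43°

n₂/n₁ = tan 41.29° = 0.8782; the critical angle satisfies sin θ_c = n₂/n₁.
θ_c = arcsin(0.8782) = 61.43°.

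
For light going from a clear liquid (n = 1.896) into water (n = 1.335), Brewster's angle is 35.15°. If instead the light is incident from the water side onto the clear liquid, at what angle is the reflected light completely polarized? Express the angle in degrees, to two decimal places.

θ_B' ≈ 54.85°

tan θ_B' = n₁/n₂ = 1/tan θ_B, so θ_B' = 90° − θ_B.
θ_B' = 90° − 35.15° = 54.85°.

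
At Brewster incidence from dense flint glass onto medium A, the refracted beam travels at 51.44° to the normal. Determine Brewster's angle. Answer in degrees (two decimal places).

At Brewster's angle the reflected and refracted rays are perpendicular, so θ_B + θ_t = 90°.
θ_B = 90° − 51.44° = 38.56°.

θ_B ≈ 38.56°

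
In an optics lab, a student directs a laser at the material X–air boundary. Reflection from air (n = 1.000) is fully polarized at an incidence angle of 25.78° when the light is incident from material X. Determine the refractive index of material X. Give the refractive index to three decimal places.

Full polarization of the reflected beam means tan θ_B = n₂/n₁, where n₁ is the incident medium (material X).
n₁ = n₂ / tan θ_B = 1.000 / tan 25.78° = 2.070.

n ≈ 2.070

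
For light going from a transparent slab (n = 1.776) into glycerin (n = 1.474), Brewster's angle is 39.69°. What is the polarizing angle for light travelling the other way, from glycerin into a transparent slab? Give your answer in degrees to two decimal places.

θ_B' ≈ 50.31°

tan θ_B' = n₁/n₂ = 1/tan θ_B, so θ_B' = 90° − θ_B.
θ_B' = 90° − 39.69° = 50.31°.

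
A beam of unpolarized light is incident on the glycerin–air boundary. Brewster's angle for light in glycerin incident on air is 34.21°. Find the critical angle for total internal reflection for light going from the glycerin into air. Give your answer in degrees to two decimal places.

θ_c ≈ 42.83°

n₂/n₁ = tan 34.21° = 0.6799; the critical angle satisfies sin θ_c = n₂/n₁.
θ_c = arcsin(0.6799) = 42.83°.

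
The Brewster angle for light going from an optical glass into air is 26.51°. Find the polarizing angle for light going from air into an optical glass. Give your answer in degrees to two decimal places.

θ_B' ≈ 63.49°

tan θ_B' = n₁/n₂ = 1/tan θ_B, so θ_B' = 90° − θ_B.
θ_B' = 90° − 26.51° = 63.49°.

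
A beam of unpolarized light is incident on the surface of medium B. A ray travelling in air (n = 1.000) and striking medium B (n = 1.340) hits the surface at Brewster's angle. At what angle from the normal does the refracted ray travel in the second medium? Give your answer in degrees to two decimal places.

θ_t ≈ 36.73°

First find Brewster's angle: tan θ_B = 1.340/1.000 = 1.3400, giving θ_B = 53.27°.
Since θ_B + θ_t = 90° at Brewster incidence, θ_t = 90° − 53.27° = 36.73°.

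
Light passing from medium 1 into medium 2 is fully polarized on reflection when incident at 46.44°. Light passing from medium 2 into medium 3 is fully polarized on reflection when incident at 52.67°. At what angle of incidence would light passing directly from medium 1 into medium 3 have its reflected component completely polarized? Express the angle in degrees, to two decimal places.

n₂/n₁ = tan 46.44° = 1.0516 and n₃/n₂ = tan 52.67° = 1.3113.
Multiplying, n₃/n₁ = 1.0516 × 1.3113 = 1.3789, and θ_B(1→3) = arctan 1.3789 = 54.05°.

θ_B ≈ 54.05°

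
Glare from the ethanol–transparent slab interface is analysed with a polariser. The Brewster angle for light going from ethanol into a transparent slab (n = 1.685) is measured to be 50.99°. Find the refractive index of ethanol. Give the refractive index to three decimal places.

Full polarization of the reflected beam means tan θ_B = n₂/n₁, where n₁ is the incident medium (ethanol).
n₁ = n₂ / tan θ_B = 1.685 / tan 50.99° = 1.365.

n ≈ 1.365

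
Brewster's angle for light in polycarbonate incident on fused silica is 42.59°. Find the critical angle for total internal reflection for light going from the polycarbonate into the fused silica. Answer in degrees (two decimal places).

From Brewster, n₂/n₁ = tan θ_B = tan 42.59° = 0.9192.
Then sin θ_c = n₂/n₁ = 0.9192, so θ_c = arcsin 0.9192 = 66.81°.

θ_c ≈ 66.81°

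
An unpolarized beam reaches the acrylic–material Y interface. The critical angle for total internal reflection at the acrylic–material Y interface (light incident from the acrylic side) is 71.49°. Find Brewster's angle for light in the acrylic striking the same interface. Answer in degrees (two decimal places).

θ_B ≈ 43.48°

At the critical angle sin θ_c = n₂/n₁, giving n₂/n₁ = sin 71.49° = 0.9483.
Then tan θ_B = n₂/n₁ = 0.9483, so θ_B = arctan 0.9483 = 43.48°.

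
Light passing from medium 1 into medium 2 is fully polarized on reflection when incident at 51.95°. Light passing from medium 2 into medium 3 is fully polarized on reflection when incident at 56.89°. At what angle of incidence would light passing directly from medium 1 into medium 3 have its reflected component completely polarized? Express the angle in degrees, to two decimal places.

n₂/n₁ = tan 51.95° = 1.2776 and n₃/n₂ = tan 56.89° = 1.5334.
So n₃/n₁ = (n₂/n₁)(n₃/n₂) = 1.2776 × 1.5334 = 1.9592.
θ_B(1→3) = arctan(1.9592) = 62.96°.

θ_B ≈ 62.96°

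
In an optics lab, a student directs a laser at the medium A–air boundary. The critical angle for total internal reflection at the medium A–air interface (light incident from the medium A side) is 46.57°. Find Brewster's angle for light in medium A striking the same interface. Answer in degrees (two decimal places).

n₂/n₁ = sin θ_c = sin 46.57° = 0.7262.
tan θ_B equals the same ratio, so θ_B = arctan(0.7262) = 35.99°.

θ_B ≈ 35.99°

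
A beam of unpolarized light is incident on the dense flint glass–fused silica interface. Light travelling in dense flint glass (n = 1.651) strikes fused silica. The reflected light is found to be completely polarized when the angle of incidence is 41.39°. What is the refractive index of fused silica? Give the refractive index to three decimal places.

n ≈ 1.455

At the Brewster angle, tan θ_B = n₂/n₁ with n₁ on the incident side (dense flint glass) and n₂ on the transmitted side (fused silica).
n₂ = n₁ tan θ_B = 1.651 × tan 41.39° = 1.455.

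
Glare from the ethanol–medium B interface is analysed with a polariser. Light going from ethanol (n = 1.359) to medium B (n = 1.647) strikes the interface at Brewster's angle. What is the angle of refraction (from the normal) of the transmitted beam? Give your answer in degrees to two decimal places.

θ_t ≈ 39.53°

First find Brewster's angle: tan θ_B = 1.647/1.359 = 1.2119, giving θ_B = 50.47°.
Since θ_B + θ_t = 90° at Brewster incidence, θ_t = 90° − 50.47° = 39.53°.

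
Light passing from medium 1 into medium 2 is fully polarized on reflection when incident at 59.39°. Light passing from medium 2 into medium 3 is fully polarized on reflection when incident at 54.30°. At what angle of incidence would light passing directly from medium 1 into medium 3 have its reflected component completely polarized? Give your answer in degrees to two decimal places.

n₂/n₁ = tan 59.39° = 1.6902 and n₃/n₂ = tan 54.30° = 1.3916.
n₃/n₁ = 2.3522. Then tan θ_B(1→3) = n₃/n₁, so θ_B(1→3) = arctan(2.3522) = 66.97°.

θ_B ≈ 66.97°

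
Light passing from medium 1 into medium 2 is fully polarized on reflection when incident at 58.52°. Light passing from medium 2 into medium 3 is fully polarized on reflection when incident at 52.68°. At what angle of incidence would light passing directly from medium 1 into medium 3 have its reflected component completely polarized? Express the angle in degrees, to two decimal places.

n₂/n₁ = tan 58.52° = 1.6331 and n₃/n₂ = tan 52.68° = 1.3117.
So n₃/n₁ = (n₂/n₁)(n₃/n₂) = 1.6331 × 1.3117 = 2.1422.
θ_B(1→3) = arctan(2.1422) = 64.98°.

θ_B ≈ 64.98°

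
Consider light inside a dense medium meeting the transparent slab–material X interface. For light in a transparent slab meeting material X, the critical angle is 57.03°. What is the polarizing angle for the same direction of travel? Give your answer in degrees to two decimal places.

n₂/n₁ = sin θ_c = sin 57.03° = 0.8390.
tan θ_B equals the same ratio, so θ_B = arctan(0.8390) = 40.00°.

θ_B ≈ 40.00°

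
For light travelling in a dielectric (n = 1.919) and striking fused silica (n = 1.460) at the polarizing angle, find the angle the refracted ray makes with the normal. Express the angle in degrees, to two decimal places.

θ_t ≈ 52.74°

tan θ_B = n₂/n₁ = 1.460/1.919 = 0.7608, so θ_B = 37.26°.
Since θ_B + θ_t = 90° at Brewster incidence, θ_t = 90° − 37.26° = 52.74°.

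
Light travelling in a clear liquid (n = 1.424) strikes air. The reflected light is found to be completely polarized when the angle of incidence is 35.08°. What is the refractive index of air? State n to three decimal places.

n ≈ 1.000

At Brewster's angle, tan θ_B = n₂/n₁ with n₁ on the incident side (a clear liquid) and n₂ on the transmitted side (air).
n₂ = n₁ tan θ_B = 1.424 × tan 35.08° = 1.000.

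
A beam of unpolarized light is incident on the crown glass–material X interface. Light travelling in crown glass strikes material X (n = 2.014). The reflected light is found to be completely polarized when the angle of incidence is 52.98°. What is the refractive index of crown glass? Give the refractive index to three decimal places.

Brewster's law: tan θ_B = n₂/n₁ (light incident in crown glass, refracted into material X).
n₁ = n₂ / tan θ_B = 2.014 / tan 52.98° = 1.519.

n ≈ 1.519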